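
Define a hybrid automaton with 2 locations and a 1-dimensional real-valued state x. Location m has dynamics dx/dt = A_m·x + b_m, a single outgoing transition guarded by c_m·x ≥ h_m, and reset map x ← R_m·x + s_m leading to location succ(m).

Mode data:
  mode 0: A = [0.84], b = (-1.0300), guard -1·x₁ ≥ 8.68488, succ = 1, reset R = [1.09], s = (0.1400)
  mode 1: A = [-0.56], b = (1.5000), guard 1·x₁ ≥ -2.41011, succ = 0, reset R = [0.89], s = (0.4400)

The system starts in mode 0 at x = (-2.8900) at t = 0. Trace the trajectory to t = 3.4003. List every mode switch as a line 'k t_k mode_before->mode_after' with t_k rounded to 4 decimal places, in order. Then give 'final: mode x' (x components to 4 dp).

Mode 0: guard c·x = 8.6849 hit at Δt = 1.0461 (t = 1.0461), x⁻ = (-8.6849) → reset → x⁺ = (-9.3265), jump to mode 1
Mode 1: guard c·x = -2.4101 hit at Δt = 1.5327 (t = 2.5788), x⁻ = (-2.4101) → reset → x⁺ = (-1.7050), jump to mode 0
Mode 0: flow for 0.8215 to horizon, guard not reached → x = (-4.6181)

1 1.0461 0->1
2 2.5788 1->0
final: 0 -4.6181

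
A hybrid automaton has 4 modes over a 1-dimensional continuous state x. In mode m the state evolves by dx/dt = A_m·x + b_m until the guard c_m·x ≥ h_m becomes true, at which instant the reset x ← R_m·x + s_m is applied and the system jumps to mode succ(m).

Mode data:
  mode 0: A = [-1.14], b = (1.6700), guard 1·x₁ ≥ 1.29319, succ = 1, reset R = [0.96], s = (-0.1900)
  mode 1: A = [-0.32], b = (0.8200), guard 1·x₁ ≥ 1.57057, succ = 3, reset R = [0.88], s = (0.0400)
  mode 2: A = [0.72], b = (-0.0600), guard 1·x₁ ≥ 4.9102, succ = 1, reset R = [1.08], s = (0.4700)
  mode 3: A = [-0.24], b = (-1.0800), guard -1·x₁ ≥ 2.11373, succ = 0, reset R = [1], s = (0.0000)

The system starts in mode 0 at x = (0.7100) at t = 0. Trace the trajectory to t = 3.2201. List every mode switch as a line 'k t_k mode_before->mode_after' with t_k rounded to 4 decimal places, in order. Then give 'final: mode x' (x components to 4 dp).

1 1.2989 0->1
2 2.6142 1->3
final: 3 0.6206

Mode 0: guard c·x = 1.2932 hit at Δt = 1.2989 (t = 1.2989), x⁻ = (1.2932) → reset → x⁺ = (1.0515), jump to mode 1
Mode 1: guard c·x = 1.5706 hit at Δt = 1.3153 (t = 2.6142), x⁻ = (1.5706) → reset → x⁺ = (1.4221), jump to mode 3
Mode 3: flow for 0.6059 to horizon, guard not reached → x = (0.6206)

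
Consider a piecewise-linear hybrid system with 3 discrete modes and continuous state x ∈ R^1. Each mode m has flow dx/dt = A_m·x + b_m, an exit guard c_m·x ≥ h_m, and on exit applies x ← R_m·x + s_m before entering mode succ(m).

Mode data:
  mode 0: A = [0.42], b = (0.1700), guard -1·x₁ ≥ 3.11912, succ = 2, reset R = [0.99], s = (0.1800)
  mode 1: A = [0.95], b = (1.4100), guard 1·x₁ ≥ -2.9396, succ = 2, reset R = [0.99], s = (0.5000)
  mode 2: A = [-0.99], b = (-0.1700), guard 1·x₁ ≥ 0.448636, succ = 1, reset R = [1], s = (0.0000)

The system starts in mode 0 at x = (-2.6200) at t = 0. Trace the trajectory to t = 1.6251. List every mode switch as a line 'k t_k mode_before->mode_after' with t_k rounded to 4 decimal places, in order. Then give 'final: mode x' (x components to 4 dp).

Mode 0: guard c·x = 3.1191 hit at Δt = 0.4838 (t = 0.4838), x⁻ = (-3.1191) → reset → x⁺ = (-2.9079), jump to mode 2
Mode 2: flow for 1.1413 to horizon, guard not reached → x = (-1.0557)

1 0.4838 0->2
final: 2 -1.0557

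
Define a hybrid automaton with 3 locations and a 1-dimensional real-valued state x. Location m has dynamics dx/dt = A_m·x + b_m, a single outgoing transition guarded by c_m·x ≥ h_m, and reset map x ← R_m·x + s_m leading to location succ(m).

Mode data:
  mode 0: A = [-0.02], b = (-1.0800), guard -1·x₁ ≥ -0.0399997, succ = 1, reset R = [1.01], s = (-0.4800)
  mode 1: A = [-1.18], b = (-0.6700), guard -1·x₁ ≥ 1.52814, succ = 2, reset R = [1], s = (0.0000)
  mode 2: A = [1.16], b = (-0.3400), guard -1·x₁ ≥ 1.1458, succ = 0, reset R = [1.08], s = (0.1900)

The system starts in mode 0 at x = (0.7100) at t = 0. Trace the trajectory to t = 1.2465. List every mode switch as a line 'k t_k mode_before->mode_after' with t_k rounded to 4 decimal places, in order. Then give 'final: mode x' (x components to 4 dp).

Mode 0: guard c·x = -0.0400 hit at Δt = 0.6161 (t = 0.6161), x⁻ = (0.0400) → reset → x⁺ = (-0.4396), jump to mode 1
Mode 1: flow for 0.6304 to horizon, guard not reached → x = (-0.5069)

1 0.6161 0->1
final: 1 -0.5069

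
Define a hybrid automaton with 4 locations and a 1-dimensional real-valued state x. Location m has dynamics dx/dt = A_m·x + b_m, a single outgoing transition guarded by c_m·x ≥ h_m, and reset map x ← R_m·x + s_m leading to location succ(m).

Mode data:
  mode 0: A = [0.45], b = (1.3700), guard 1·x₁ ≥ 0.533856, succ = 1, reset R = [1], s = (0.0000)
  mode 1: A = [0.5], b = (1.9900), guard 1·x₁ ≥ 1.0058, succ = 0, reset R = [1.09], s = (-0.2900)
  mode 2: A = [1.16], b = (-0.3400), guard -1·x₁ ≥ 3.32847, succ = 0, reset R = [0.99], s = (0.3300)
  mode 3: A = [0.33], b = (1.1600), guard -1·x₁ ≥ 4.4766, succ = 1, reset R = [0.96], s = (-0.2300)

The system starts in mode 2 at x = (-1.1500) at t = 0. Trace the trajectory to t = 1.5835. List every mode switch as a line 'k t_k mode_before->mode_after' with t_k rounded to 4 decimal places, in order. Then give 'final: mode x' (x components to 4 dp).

Mode 2: guard c·x = 3.3285 hit at Δt = 0.7932 (t = 0.7932), x⁻ = (-3.3285) → reset → x⁺ = (-2.9652), jump to mode 0
Mode 0: flow for 0.7903 to horizon, guard not reached → x = (-2.9313)

1 0.7932 2->0
final: 0 -2.9313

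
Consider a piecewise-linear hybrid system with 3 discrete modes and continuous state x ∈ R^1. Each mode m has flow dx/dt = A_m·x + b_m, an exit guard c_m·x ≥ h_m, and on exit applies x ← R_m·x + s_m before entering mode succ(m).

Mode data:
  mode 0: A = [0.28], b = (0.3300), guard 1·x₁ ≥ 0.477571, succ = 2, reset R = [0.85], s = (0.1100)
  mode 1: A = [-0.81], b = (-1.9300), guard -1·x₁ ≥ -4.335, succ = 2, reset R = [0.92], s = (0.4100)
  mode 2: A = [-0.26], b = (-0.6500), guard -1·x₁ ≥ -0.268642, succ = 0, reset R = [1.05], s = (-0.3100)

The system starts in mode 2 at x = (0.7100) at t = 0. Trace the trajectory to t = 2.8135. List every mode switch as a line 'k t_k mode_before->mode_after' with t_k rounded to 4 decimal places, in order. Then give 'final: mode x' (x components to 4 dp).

Mode 2: guard c·x = -0.2686 hit at Δt = 0.5689 (t = 0.5689), x⁻ = (0.2686) → reset → x⁺ = (-0.0279), jump to mode 0
Mode 0: guard c·x = 0.4776 hit at Δt = 1.3006 (t = 1.8695), x⁻ = (0.4776) → reset → x⁺ = (0.5159), jump to mode 2
Mode 2: guard c·x = -0.2686 hit at Δt = 0.3291 (t = 2.1986), x⁻ = (0.2686) → reset → x⁺ = (-0.0279), jump to mode 0
Mode 0: flow for 0.6149 to horizon, guard not reached → x = (0.1883)

1 0.5689 2->0
2 1.8695 0->2
3 2.1986 2->0
final: 0 0.1883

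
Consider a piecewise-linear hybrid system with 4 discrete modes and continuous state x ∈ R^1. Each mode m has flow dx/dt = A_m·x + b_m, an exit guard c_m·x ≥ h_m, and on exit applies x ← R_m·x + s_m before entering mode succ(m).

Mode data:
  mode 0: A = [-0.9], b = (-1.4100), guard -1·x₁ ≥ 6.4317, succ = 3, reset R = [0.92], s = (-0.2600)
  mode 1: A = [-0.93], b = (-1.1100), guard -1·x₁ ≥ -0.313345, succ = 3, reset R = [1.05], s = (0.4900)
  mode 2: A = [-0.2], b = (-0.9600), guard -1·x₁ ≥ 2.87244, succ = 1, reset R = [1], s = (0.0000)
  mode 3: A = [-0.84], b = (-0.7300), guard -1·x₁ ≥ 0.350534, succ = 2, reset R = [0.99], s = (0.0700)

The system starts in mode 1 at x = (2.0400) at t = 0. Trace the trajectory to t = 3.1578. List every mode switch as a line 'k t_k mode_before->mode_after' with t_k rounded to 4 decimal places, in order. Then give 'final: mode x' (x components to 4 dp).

Mode 1: guard c·x = -0.3133 hit at Δt = 0.8210 (t = 0.8210), x⁻ = (0.3133) → reset → x⁺ = (0.8190), jump to mode 3
Mode 3: guard c·x = 0.3505 hit at Δt = 1.4052 (t = 2.2262), x⁻ = (-0.3505) → reset → x⁺ = (-0.2770), jump to mode 2
Mode 2: flow for 0.9316 to horizon, guard not reached → x = (-1.0459)

1 0.8210 1->3
2 2.2262 3->2
final: 2 -1.0459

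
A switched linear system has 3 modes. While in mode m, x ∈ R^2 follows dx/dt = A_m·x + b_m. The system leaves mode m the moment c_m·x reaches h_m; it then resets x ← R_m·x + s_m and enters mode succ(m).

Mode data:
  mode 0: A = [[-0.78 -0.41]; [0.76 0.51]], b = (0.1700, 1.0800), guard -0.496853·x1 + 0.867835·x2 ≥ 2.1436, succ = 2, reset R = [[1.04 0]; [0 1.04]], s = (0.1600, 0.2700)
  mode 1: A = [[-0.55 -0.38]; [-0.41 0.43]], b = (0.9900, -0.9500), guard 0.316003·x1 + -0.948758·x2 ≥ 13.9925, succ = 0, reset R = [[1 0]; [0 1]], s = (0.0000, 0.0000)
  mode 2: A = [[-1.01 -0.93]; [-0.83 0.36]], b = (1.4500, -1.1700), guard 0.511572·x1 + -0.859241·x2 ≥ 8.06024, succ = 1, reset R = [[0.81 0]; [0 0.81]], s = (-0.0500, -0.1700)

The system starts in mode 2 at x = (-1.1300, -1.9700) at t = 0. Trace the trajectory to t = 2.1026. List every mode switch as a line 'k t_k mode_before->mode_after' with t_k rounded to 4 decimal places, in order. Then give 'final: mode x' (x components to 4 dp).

Mode 2: guard c·x = 8.0602 hit at Δt = 1.3760 (t = 1.3760), x⁻ = (3.8683, -7.0776) → reset → x⁺ = (3.0833, -5.9028), jump to mode 1
Mode 1: flow for 0.7266 to horizon, guard not reached → x = (4.4890, -10.1713)

1 1.3760 2->1
final: 1 4.4890 -10.1713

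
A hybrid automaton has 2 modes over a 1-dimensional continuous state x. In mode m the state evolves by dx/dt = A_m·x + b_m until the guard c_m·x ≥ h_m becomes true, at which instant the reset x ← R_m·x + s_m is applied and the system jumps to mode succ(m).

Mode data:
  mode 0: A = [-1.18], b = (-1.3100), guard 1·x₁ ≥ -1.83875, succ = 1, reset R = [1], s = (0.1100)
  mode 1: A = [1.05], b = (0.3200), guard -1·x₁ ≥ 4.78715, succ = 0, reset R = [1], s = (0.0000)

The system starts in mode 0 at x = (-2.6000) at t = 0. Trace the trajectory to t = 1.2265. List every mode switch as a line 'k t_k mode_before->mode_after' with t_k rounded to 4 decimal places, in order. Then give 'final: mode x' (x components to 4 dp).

1 0.6062 0->1
final: 1 -3.0361

Mode 0: guard c·x = -1.8388 hit at Δt = 0.6062 (t = 0.6062), x⁻ = (-1.8388) → reset → x⁺ = (-1.7288), jump to mode 1
Mode 1: flow for 0.6203 to horizon, guard not reached → x = (-3.0361)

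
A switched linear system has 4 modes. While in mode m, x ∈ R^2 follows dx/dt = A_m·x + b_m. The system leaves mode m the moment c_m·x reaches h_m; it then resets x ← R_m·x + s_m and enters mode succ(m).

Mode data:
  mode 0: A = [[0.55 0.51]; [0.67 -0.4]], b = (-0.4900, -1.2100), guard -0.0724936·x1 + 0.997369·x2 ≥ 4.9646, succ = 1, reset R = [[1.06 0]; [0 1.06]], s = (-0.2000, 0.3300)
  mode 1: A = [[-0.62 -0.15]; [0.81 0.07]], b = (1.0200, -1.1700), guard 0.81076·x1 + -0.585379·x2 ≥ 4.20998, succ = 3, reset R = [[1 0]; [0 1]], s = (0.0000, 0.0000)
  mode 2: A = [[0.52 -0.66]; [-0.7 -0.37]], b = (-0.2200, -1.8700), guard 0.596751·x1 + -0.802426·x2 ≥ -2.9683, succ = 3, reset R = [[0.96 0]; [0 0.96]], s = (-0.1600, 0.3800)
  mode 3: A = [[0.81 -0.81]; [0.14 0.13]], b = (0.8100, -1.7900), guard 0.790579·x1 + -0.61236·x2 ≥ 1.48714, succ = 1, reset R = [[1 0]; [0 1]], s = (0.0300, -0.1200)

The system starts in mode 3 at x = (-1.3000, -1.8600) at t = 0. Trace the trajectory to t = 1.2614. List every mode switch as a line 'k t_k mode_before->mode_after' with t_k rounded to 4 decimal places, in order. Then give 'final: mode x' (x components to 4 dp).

1 0.4659 3->1
final: 1 0.7759 -3.9787

Mode 3: guard c·x = 1.4871 hit at Δt = 0.4659 (t = 0.4659), x⁻ = (-0.3623, -2.8962) → reset → x⁺ = (-0.3323, -3.0162), jump to mode 1
Mode 1: flow for 0.7955 to horizon, guard not reached → x = (0.7759, -3.9787)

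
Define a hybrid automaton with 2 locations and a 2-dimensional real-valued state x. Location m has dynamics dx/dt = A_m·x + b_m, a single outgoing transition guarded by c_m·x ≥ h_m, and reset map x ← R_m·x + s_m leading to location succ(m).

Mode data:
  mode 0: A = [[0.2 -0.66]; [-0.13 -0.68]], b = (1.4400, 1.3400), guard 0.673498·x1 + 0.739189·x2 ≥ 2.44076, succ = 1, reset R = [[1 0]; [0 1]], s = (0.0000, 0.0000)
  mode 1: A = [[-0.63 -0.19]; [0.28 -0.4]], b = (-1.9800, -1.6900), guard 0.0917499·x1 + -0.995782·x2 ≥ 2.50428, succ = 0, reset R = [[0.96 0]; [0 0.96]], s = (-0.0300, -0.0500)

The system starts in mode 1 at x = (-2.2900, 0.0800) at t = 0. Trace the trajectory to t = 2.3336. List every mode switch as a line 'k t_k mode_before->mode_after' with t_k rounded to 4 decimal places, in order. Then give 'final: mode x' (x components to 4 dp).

Mode 1: guard c·x = 2.5043 hit at Δt = 1.5735 (t = 1.5735), x⁻ = (-2.5039, -2.7456) → reset → x⁺ = (-2.4337, -2.6858), jump to mode 0
Mode 0: flow for 0.7601 to horizon, guard not reached → x = (-0.7759, -0.6928)

1 1.5735 1->0
final: 0 -0.7759 -0.6928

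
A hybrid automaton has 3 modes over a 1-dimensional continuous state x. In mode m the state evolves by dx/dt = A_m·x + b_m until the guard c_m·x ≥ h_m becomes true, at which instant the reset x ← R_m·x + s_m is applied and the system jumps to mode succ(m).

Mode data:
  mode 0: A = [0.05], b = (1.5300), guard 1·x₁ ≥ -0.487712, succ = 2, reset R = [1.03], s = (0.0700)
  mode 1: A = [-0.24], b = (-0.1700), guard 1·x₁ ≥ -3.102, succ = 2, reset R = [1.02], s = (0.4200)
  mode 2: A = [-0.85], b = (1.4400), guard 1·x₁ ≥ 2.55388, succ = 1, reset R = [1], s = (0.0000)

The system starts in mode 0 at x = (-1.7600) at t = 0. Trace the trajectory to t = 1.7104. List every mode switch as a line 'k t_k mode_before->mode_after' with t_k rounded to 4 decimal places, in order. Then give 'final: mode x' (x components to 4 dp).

Mode 0: guard c·x = -0.4877 hit at Δt = 0.8634 (t = 0.8634), x⁻ = (-0.4877) → reset → x⁺ = (-0.4323), jump to mode 2
Mode 2: flow for 0.8470 to horizon, guard not reached → x = (0.6590)

1 0.8634 0->2
final: 2 0.6590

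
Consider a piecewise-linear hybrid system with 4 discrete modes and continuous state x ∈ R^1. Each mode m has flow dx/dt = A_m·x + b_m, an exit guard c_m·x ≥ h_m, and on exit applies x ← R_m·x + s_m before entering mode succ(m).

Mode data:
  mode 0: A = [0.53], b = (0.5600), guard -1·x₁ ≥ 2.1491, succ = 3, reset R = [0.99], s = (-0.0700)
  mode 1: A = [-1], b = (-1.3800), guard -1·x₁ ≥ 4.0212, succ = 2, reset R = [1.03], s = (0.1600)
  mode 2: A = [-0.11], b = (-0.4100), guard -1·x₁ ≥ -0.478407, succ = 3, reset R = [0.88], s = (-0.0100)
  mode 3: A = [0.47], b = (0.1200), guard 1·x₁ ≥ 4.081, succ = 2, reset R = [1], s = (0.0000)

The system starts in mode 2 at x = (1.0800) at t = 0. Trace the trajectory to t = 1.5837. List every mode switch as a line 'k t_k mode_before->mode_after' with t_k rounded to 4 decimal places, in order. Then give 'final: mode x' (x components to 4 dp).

1 1.2154 2->3
final: 3 0.5369

Mode 2: guard c·x = -0.4784 hit at Δt = 1.2154 (t = 1.2154), x⁻ = (0.4784) → reset → x⁺ = (0.4110), jump to mode 3
Mode 3: flow for 0.3683 to horizon, guard not reached → x = (0.5369)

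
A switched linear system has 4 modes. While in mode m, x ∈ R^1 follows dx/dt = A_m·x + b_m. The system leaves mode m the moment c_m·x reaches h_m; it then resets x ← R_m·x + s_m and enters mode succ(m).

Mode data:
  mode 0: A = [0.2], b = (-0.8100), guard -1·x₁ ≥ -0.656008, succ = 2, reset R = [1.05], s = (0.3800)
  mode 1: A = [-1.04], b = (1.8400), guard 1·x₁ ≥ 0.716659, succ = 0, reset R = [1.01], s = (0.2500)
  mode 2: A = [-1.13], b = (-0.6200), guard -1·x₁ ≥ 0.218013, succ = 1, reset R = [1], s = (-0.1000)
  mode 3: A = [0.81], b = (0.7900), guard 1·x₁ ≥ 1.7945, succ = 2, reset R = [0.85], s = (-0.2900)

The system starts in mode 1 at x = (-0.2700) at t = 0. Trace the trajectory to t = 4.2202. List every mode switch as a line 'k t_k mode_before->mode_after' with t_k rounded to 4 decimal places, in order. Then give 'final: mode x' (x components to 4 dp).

1 0.6359 1->0
2 1.1275 0->2
3 2.5324 2->1
4 3.1907 1->0
5 3.6823 0->2
final: 2 0.3321

Mode 1: guard c·x = 0.7167 hit at Δt = 0.6359 (t = 0.6359), x⁻ = (0.7167) → reset → x⁺ = (0.9738), jump to mode 0
Mode 0: guard c·x = -0.6560 hit at Δt = 0.4916 (t = 1.1275), x⁻ = (0.6560) → reset → x⁺ = (1.0688), jump to mode 2
Mode 2: guard c·x = 0.2180 hit at Δt = 1.4049 (t = 2.5324), x⁻ = (-0.2180) → reset → x⁺ = (-0.3180), jump to mode 1
Mode 1: guard c·x = 0.7167 hit at Δt = 0.6583 (t = 3.1907), x⁻ = (0.7167) → reset → x⁺ = (0.9738), jump to mode 0
Mode 0: guard c·x = -0.6560 hit at Δt = 0.4916 (t = 3.6823), x⁻ = (0.6560) → reset → x⁺ = (1.0688), jump to mode 2
Mode 2: flow for 0.5379 to horizon, guard not reached → x = (0.3321)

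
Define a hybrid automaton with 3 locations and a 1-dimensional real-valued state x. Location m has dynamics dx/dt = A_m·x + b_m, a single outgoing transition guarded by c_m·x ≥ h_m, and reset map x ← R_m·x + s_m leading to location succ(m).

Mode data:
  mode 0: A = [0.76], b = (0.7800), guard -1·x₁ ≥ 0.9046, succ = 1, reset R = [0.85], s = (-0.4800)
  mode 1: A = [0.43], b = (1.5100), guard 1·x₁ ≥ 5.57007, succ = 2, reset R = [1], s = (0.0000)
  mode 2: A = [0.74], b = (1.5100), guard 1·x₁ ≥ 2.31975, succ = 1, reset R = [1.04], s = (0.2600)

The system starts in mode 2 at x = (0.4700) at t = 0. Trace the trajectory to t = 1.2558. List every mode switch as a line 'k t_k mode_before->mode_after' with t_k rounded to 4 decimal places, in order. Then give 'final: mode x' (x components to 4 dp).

Mode 2: guard c·x = 2.3197 hit at Δt = 0.7460 (t = 0.7460), x⁻ = (2.3197) → reset → x⁺ = (2.6725), jump to mode 1
Mode 1: flow for 0.5098 to horizon, guard not reached → x = (4.1883)

1 0.7460 2->1
final: 1 4.1883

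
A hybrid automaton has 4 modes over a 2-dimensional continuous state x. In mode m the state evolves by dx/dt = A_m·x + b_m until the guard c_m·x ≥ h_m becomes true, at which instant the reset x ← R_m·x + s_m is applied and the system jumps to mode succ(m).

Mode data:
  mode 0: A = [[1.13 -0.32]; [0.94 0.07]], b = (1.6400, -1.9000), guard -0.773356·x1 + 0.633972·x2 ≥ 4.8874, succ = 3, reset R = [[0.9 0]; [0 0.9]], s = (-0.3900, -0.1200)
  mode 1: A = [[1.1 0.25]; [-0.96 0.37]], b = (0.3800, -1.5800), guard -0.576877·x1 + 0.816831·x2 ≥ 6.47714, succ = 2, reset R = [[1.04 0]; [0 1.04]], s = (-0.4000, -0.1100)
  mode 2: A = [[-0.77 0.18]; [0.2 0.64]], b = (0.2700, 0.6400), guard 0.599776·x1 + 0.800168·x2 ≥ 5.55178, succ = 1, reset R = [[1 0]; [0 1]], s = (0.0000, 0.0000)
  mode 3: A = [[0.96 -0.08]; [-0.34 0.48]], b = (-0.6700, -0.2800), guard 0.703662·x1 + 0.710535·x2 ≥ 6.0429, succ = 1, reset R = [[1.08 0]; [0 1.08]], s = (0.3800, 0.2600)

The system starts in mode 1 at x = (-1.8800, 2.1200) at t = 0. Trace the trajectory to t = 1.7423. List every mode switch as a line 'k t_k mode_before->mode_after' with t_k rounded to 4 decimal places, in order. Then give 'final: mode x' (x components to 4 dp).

1 1.1916 1->2
final: 2 -2.5362 7.0845

Mode 1: guard c·x = 6.4771 hit at Δt = 1.1916 (t = 1.1916), x⁻ = (-4.2377, 4.9368) → reset → x⁺ = (-4.8072, 5.0242), jump to mode 2
Mode 2: flow for 0.5507 to horizon, guard not reached → x = (-2.5362, 7.0845)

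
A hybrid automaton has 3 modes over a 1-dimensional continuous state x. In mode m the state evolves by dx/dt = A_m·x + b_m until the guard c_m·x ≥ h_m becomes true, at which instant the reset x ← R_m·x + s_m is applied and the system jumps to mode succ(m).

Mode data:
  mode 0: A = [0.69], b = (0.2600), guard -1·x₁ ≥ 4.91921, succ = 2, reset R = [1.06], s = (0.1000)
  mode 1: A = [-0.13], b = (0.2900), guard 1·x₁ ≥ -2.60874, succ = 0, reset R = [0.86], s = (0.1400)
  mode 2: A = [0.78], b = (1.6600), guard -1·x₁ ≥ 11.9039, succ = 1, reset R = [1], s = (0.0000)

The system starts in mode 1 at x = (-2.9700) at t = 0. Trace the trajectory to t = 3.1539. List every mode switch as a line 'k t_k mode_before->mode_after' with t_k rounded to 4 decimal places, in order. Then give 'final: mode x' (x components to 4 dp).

Mode 1: guard c·x = -2.6087 hit at Δt = 0.5538 (t = 0.5538), x⁻ = (-2.6087) → reset → x⁺ = (-2.1035), jump to mode 0
Mode 0: guard c·x = 4.9192 hit at Δt = 1.4018 (t = 1.9556), x⁻ = (-4.9192) → reset → x⁺ = (-5.1144), jump to mode 2
Mode 2: flow for 1.1983 to horizon, guard not reached → x = (-9.7322)

1 0.5538 1->0
2 1.9556 0->2
final: 2 -9.7322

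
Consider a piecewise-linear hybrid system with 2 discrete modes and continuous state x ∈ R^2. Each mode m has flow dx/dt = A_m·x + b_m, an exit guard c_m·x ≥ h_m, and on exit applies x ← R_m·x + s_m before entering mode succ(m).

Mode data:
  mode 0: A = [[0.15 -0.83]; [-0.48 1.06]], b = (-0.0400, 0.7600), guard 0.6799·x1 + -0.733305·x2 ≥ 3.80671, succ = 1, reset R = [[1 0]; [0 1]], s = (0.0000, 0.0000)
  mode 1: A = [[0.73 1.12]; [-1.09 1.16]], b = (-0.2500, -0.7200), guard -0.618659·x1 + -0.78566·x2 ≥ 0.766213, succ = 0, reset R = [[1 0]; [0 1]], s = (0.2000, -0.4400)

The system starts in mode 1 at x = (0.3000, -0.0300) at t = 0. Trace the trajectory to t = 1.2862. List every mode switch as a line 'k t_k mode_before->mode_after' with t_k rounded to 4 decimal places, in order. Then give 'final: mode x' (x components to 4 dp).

Mode 1: guard c·x = 0.7662 hit at Δt = 0.6211 (t = 0.6211), x⁻ = (-0.0810, -0.9115) → reset → x⁺ = (0.1190, -1.3515), jump to mode 0
Mode 0: flow for 0.6651 to horizon, guard not reached → x = (1.0955, -2.2344)

1 0.6211 1->0
final: 0 1.0955 -2.2344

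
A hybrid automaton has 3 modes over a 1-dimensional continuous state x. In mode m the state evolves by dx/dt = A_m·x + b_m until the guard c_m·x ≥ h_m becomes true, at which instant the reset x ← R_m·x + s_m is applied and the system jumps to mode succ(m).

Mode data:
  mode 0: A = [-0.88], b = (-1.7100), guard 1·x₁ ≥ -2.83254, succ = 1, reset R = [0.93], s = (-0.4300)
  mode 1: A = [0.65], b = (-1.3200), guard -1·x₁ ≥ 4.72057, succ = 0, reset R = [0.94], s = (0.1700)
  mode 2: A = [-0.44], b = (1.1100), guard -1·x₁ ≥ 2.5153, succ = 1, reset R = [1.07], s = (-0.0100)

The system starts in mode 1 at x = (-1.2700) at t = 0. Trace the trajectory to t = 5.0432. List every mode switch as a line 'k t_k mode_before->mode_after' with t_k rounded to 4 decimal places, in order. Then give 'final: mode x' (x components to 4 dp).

Mode 1: guard c·x = 4.7206 hit at Δt = 1.1009 (t = 1.1009), x⁻ = (-4.7206) → reset → x⁺ = (-4.2673), jump to mode 0
Mode 0: guard c·x = -2.8325 hit at Δt = 1.0916 (t = 2.1925), x⁻ = (-2.8325) → reset → x⁺ = (-3.0643), jump to mode 1
Mode 1: guard c·x = 4.7206 hit at Δt = 0.4330 (t = 2.6255), x⁻ = (-4.7206) → reset → x⁺ = (-4.2673), jump to mode 0
Mode 0: guard c·x = -2.8325 hit at Δt = 1.0916 (t = 3.7171), x⁻ = (-2.8325) → reset → x⁺ = (-3.0643), jump to mode 1
Mode 1: guard c·x = 4.7206 hit at Δt = 0.4330 (t = 4.1502), x⁻ = (-4.7206) → reset → x⁺ = (-4.2673), jump to mode 0
Mode 0: flow for 0.8930 to horizon, guard not reached → x = (-3.0024)

1 1.1009 1->0
2 2.1925 0->1
3 2.6255 1->0
4 3.7171 0->1
5 4.1502 1->0
final: 0 -3.0024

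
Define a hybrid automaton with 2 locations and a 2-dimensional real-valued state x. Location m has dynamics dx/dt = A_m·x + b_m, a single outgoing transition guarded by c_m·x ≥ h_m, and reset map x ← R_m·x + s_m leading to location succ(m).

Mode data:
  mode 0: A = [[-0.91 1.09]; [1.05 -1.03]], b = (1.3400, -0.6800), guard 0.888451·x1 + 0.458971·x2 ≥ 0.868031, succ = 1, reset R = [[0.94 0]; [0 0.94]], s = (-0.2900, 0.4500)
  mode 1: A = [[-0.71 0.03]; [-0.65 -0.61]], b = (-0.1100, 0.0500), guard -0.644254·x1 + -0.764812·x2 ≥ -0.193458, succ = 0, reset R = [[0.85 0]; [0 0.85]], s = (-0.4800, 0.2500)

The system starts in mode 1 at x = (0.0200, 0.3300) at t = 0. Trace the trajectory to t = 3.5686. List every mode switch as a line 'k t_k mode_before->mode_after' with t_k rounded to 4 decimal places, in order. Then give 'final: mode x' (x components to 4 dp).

Mode 1: guard c·x = -0.1935 hit at Δt = 0.4387 (t = 0.4387), x⁻ = (-0.0235, 0.2727) → reset → x⁺ = (-0.4999, 0.4818), jump to mode 0
Mode 0: guard c·x = 0.8680 hit at Δt = 1.4116 (t = 1.8503), x⁻ = (0.9525, 0.0475) → reset → x⁺ = (0.6053, 0.4946), jump to mode 1
Mode 1: guard c·x = -0.1935 hit at Δt = 1.1662 (t = 3.0165), x⁻ = (0.1825, 0.0992) → reset → x⁺ = (-0.3248, 0.3343), jump to mode 0
Mode 0: flow for 0.5521 to horizon, guard not reached → x = (0.4231, -0.0384)

1 0.4387 1->0
2 1.8503 0->1
3 3.0165 1->0
final: 0 0.4231 -0.0384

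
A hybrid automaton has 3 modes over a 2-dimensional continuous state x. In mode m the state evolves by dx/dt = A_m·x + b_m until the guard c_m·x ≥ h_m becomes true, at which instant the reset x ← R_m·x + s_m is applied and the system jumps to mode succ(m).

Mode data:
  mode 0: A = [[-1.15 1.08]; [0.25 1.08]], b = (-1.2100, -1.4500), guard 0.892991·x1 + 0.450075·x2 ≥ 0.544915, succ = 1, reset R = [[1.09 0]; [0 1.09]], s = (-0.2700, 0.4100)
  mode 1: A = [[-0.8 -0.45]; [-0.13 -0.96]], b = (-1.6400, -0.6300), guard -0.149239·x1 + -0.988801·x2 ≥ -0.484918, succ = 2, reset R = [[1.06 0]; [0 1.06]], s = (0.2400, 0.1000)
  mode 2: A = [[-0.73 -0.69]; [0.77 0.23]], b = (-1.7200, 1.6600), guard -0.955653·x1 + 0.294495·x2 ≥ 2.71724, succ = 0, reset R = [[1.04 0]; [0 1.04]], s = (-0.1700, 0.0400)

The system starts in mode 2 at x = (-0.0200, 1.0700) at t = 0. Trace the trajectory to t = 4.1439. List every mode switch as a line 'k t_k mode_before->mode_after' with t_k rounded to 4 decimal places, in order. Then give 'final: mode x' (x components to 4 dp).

Mode 2: guard c·x = 2.7172 hit at Δt = 1.0052 (t = 1.0052), x⁻ = (-2.1453, 2.2650) → reset → x⁺ = (-2.4012, 2.3956), jump to mode 0
Mode 0: guard c·x = 0.5449 hit at Δt = 0.4681 (t = 1.4733), x⁻ = (-0.8216, 2.8408) → reset → x⁺ = (-1.1655, 3.5065), jump to mode 1
Mode 1: guard c·x = -0.4849 hit at Δt = 1.2079 (t = 2.6812), x⁻ = (-2.3076, 0.8387) → reset → x⁺ = (-2.2061, 0.9890), jump to mode 2
Mode 2: guard c·x = 2.7172 hit at Δt = 0.4721 (t = 3.1533), x⁻ = (-2.5293, 1.0190) → reset → x⁺ = (-2.8005, 1.0997), jump to mode 0
Mode 0: flow for 0.9906 to horizon, guard not reached → x = (-1.3579, -0.2329)

1 1.0052 2->0
2 1.4733 0->1
3 2.6812 1->2
4 3.1533 2->0
final: 0 -1.3579 -0.2329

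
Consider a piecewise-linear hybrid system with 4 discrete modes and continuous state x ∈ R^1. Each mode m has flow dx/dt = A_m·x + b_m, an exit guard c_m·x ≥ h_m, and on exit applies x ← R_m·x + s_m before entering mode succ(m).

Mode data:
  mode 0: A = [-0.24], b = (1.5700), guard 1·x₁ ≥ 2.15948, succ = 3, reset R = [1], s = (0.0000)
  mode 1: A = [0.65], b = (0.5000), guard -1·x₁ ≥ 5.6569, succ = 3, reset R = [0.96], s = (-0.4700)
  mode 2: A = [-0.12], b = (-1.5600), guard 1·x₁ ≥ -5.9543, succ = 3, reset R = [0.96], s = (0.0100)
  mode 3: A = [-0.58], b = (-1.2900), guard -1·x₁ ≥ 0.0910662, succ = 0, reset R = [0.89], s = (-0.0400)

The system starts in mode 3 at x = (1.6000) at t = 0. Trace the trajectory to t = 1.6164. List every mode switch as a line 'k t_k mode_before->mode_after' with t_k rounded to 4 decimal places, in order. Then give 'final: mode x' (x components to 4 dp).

1 1.0065 3->0
final: 0 0.7862

Mode 3: guard c·x = 0.0911 hit at Δt = 1.0065 (t = 1.0065), x⁻ = (-0.0911) → reset → x⁺ = (-0.1210), jump to mode 0
Mode 0: flow for 0.6099 to horizon, guard not reached → x = (0.7862)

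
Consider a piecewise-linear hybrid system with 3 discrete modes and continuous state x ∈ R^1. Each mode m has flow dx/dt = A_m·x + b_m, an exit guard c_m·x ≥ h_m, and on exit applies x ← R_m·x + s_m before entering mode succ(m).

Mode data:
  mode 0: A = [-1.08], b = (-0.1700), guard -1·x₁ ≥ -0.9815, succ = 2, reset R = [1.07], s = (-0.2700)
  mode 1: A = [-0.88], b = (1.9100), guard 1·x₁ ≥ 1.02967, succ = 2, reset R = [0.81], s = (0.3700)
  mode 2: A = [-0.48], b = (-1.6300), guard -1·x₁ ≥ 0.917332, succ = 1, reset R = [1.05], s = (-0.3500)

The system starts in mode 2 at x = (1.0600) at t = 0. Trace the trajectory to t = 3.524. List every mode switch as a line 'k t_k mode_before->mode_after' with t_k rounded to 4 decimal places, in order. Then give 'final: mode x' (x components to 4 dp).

1 1.2220 2->1
2 2.4906 1->2
final: 2 -0.5948

Mode 2: guard c·x = 0.9173 hit at Δt = 1.2220 (t = 1.2220), x⁻ = (-0.9173) → reset → x⁺ = (-1.3132), jump to mode 1
Mode 1: guard c·x = 1.0297 hit at Δt = 1.2686 (t = 2.4906), x⁻ = (1.0297) → reset → x⁺ = (1.2040), jump to mode 2
Mode 2: flow for 1.0334 to horizon, guard not reached → x = (-0.5948)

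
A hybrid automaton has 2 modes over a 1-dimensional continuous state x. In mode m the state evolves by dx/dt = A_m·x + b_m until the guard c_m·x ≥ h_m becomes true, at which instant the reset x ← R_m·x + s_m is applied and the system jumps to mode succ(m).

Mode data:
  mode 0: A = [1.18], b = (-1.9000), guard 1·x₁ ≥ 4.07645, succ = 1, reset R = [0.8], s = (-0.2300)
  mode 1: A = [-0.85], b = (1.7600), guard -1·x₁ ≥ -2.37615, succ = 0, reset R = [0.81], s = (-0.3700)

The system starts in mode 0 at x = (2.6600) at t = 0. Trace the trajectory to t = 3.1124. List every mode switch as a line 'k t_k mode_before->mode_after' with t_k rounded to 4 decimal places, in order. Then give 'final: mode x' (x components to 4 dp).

1 0.7238 0->1
2 2.0713 1->0
final: 0 1.4206

Mode 0: guard c·x = 4.0765 hit at Δt = 0.7238 (t = 0.7238), x⁻ = (4.0765) → reset → x⁺ = (3.0312), jump to mode 1
Mode 1: guard c·x = -2.3761 hit at Δt = 1.3475 (t = 2.0713), x⁻ = (2.3761) → reset → x⁺ = (1.5547), jump to mode 0
Mode 0: flow for 1.0411 to horizon, guard not reached → x = (1.4206)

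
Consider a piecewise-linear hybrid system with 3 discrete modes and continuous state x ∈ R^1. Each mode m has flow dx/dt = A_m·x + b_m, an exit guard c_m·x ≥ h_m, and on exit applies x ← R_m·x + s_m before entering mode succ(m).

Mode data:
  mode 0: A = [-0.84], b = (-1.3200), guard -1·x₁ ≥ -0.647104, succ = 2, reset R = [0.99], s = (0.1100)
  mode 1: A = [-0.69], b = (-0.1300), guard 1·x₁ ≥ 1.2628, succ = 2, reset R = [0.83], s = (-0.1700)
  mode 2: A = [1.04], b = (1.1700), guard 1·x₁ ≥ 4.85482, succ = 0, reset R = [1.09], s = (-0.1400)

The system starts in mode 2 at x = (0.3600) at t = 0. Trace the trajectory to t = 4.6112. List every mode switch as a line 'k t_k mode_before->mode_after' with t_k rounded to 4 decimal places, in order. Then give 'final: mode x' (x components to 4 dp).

Mode 2: guard c·x = 4.8548 hit at Δt = 1.3394 (t = 1.3394), x⁻ = (4.8548) → reset → x⁺ = (5.1518), jump to mode 0
Mode 0: guard c·x = -0.6471 hit at Δt = 1.3199 (t = 2.6593), x⁻ = (0.6471) → reset → x⁺ = (0.7506), jump to mode 2
Mode 2: guard c·x = 4.8548 hit at Δt = 1.1149 (t = 3.7741), x⁻ = (4.8548) → reset → x⁺ = (5.1518), jump to mode 0
Mode 0: flow for 0.8371 to horizon, guard not reached → x = (1.7568)

1 1.3394 2->0
2 2.6593 0->2
3 3.7741 2->0
final: 0 1.7568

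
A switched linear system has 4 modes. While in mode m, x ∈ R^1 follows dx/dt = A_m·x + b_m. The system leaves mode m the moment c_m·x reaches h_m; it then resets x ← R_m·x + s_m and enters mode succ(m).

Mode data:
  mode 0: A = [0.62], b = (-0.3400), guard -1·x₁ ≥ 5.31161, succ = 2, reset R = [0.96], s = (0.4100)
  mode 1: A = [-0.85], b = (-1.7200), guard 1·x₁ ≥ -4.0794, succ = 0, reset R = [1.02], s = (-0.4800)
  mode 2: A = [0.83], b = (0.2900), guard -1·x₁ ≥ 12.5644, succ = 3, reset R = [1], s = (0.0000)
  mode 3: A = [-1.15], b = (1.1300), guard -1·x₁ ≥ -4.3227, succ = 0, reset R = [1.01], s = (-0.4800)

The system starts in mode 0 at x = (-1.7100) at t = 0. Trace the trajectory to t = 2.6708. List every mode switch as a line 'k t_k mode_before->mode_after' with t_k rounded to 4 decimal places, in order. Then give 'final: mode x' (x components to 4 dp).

Mode 0: guard c·x = 5.3116 hit at Δt = 1.5379 (t = 1.5379), x⁻ = (-5.3116) → reset → x⁺ = (-4.6891), jump to mode 2
Mode 2: flow for 1.1329 to horizon, guard not reached → x = (-11.4625)

1 1.5379 0->2
final: 2 -11.4625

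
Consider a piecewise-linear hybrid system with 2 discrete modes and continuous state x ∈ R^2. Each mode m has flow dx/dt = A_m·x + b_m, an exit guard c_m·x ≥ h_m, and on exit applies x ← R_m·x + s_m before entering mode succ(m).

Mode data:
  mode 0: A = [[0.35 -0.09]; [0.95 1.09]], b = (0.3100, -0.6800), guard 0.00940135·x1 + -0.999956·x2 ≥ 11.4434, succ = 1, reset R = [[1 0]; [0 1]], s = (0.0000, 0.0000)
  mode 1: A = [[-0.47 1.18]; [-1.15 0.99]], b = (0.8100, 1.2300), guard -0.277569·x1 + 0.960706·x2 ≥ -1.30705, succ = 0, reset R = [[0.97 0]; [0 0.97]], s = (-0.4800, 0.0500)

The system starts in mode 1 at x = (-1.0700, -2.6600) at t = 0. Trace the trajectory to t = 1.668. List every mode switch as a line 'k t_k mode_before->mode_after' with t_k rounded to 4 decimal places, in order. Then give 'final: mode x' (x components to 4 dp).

Mode 1: guard c·x = -1.3071 hit at Δt = 0.8664 (t = 0.8664), x⁻ = (-2.1896, -1.9931) → reset → x⁺ = (-2.6039, -1.8833), jump to mode 0
Mode 0: flow for 0.8016 to horizon, guard not reached → x = (-2.7751, -8.6827)

1 0.8664 1->0
final: 0 -2.7751 -8.6827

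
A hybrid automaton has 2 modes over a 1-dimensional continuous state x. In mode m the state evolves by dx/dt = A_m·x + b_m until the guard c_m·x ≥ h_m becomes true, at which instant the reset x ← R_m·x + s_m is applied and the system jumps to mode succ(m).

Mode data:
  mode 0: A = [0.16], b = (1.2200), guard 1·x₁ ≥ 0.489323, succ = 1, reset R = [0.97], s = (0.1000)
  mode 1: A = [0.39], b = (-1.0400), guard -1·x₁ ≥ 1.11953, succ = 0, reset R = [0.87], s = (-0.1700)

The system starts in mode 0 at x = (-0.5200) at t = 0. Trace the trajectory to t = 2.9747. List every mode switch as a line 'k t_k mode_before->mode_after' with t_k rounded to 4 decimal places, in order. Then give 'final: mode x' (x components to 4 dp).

Mode 0: guard c·x = 0.4893 hit at Δt = 0.8302 (t = 0.8302), x⁻ = (0.4893) → reset → x⁺ = (0.5746), jump to mode 1
Mode 1: guard c·x = 1.1195 hit at Δt = 1.5211 (t = 2.3513), x⁻ = (-1.1195) → reset → x⁺ = (-1.1440), jump to mode 0
Mode 0: flow for 0.6234 to horizon, guard not reached → x = (-0.4642)

1 0.8302 0->1
2 2.3513 1->0
final: 0 -0.4642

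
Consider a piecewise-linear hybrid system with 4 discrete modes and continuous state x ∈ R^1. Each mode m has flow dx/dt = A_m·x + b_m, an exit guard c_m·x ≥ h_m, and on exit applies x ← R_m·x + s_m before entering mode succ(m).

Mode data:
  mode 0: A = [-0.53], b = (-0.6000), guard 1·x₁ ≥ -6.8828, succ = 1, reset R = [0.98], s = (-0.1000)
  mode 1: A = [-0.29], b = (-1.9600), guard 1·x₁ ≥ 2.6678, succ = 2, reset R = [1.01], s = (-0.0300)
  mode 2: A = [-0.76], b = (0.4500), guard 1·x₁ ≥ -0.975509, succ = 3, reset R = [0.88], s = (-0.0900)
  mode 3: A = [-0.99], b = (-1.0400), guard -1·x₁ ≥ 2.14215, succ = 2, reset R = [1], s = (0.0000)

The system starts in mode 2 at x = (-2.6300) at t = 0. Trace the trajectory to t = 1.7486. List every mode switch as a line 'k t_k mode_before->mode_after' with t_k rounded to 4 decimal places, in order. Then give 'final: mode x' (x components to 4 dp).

Mode 2: guard c·x = -0.9755 hit at Δt = 0.9480 (t = 0.9480), x⁻ = (-0.9755) → reset → x⁺ = (-0.9484), jump to mode 3
Mode 3: flow for 0.8006 to horizon, guard not reached → x = (-1.0043)

1 0.9480 2->3
final: 3 -1.0043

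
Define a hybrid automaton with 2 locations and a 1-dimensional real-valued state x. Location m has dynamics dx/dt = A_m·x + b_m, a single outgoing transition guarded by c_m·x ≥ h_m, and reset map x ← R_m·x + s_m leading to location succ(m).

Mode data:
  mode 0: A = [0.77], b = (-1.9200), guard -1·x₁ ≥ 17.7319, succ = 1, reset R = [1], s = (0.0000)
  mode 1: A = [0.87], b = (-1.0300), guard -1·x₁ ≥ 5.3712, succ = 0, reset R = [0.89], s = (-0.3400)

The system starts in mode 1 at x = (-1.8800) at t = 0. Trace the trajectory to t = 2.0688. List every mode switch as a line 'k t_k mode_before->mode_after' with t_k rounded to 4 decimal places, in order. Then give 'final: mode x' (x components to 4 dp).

Mode 1: guard c·x = 5.3712 hit at Δt = 0.8742 (t = 0.8742), x⁻ = (-5.3712) → reset → x⁺ = (-5.1204), jump to mode 0
Mode 0: flow for 1.1946 to horizon, guard not reached → x = (-16.6089)

1 0.8742 1->0
final: 0 -16.6089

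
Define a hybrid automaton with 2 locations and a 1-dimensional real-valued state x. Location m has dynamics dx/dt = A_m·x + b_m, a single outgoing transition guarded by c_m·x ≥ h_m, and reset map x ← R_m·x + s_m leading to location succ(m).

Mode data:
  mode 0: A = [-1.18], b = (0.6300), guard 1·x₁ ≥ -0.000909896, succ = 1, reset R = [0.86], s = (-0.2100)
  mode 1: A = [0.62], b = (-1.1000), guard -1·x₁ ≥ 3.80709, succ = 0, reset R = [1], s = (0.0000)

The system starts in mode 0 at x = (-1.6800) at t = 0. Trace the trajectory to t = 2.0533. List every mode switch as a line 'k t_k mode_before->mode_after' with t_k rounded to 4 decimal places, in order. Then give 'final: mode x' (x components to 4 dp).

1 1.2039 0->1
final: 1 -1.5868

Mode 0: guard c·x = -0.0009 hit at Δt = 1.2039 (t = 1.2039), x⁻ = (-0.0009) → reset → x⁺ = (-0.2108), jump to mode 1
Mode 1: flow for 0.8494 to horizon, guard not reached → x = (-1.5868)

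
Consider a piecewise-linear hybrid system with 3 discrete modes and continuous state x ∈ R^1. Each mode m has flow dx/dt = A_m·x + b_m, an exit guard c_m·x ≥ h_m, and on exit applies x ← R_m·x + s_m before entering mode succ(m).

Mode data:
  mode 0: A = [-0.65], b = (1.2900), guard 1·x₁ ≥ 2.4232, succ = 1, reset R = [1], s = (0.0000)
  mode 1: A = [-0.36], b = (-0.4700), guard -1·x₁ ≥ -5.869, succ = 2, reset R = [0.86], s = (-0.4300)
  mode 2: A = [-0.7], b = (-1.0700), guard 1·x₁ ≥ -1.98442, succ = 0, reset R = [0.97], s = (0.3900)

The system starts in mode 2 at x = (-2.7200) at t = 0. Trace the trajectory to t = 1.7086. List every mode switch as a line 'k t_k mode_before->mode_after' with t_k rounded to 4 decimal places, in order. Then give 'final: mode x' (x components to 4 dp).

Mode 2: guard c·x = -1.9844 hit at Δt = 1.3725 (t = 1.3725), x⁻ = (-1.9844) → reset → x⁺ = (-1.5349), jump to mode 0
Mode 0: flow for 0.3361 to horizon, guard not reached → x = (-0.8442)

1 1.3725 2->0
final: 0 -0.8442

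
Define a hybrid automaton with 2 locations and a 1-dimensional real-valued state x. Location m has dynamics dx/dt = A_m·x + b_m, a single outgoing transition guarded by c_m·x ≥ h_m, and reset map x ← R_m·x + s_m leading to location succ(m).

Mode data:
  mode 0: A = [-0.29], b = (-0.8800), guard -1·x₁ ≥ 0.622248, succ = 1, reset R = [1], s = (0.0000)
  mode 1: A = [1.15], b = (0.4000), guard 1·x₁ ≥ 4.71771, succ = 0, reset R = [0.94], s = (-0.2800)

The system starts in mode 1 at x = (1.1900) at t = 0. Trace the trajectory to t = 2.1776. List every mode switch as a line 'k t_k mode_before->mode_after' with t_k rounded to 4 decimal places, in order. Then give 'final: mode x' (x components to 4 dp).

Mode 1: guard c·x = 4.7177 hit at Δt = 1.0366 (t = 1.0366), x⁻ = (4.7177) → reset → x⁺ = (4.1546), jump to mode 0
Mode 0: flow for 1.1410 to horizon, guard not reached → x = (2.1294)

1 1.0366 1->0
final: 0 2.1294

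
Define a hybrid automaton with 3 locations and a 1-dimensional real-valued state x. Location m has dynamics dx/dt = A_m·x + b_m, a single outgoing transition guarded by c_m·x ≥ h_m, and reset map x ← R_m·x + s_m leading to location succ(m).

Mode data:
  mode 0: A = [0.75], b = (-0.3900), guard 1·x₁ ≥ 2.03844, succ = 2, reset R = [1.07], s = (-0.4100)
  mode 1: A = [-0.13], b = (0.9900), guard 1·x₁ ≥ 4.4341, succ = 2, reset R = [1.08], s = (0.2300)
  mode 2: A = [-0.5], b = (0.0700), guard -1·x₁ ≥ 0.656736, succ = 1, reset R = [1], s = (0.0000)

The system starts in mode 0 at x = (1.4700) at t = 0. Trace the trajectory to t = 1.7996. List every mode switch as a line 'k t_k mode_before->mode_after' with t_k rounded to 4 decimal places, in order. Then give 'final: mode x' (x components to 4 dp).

Mode 0: guard c·x = 2.0384 hit at Δt = 0.6253 (t = 0.6253), x⁻ = (2.0384) → reset → x⁺ = (1.7711), jump to mode 2
Mode 2: flow for 1.1743 to horizon, guard not reached → x = (1.0468)

1 0.6253 0->2
final: 2 1.0468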